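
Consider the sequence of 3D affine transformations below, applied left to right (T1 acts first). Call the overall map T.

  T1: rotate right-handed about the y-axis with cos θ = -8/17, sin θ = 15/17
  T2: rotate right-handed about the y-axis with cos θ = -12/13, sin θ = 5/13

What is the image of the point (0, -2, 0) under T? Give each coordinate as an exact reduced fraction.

T(p) = (0, -2, 0)

T1 rotate right-handed about the y-axis with cos θ = -8/17, sin θ = 15/17: (0, -2, 0) → (0, -2, 0)
T2 rotate right-handed about the y-axis with cos θ = -12/13, sin θ = 5/13: (0, -2, 0) → (0, -2, 0)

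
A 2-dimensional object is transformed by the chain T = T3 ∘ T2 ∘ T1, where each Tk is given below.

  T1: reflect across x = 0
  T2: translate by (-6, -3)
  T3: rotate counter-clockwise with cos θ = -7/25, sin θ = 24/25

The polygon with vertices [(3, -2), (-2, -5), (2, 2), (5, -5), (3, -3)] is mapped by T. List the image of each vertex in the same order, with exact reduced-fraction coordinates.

image vertices: (183/25, -181/25), (44/5, -8/5), (16/5, -37/5), (269/25, -208/25), (207/25, -174/25)

T1 reflect across x = 0: (3, -2) → (-3, -2); (-2, -5) → (2, -5); (2, 2) → (-2, 2); (5, -5) → (-5, -5); (3, -3) → (-3, -3)
T2 translate by (-6, -3): (-3, -2) → (-9, -5); (2, -5) → (-4, -8); (-2, 2) → (-8, -1); (-5, -5) → (-11, -8); (-3, -3) → (-9, -6)
T3 rotate counter-clockwise with cos θ = -7/25, sin θ = 24/25: (-9, -5) → (183/25, -181/25); (-4, -8) → (44/5, -8/5); (-8, -1) → (16/5, -37/5); (-11, -8) → (269/25, -208/25); (-9, -6) → (207/25, -174/25)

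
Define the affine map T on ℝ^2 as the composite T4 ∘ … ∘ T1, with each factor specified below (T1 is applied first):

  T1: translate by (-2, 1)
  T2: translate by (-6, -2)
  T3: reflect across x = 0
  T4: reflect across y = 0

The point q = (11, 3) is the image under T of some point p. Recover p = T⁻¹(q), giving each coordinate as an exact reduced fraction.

T1 = [1 0 -2; 0 1 1; 0 0 1]
T2·T1 = [1 0 -8; 0 1 -1; 0 0 1]
T3·…·T1 = [-1 0 8; 0 1 -1; 0 0 1]
T4·…·T1 = [-1 0 8; 0 -1 1; 0 0 1]
det M = 1; M⁻¹ = [-1 0 8; 0 -1 1; 0 0 1]
M⁻¹ · (11, 3)ᵀ = (-3, -2)ᵀ

p = (-3, -2)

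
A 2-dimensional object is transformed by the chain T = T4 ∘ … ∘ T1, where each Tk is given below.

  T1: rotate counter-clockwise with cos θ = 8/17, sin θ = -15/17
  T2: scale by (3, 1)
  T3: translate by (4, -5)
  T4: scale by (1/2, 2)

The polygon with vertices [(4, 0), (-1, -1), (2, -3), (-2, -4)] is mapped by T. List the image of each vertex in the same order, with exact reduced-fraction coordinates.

image vertices: (82/17, -290/17), (-1/34, -156/17), (-19/34, -278/17), (-80/17, -174/17)

T1 rotate counter-clockwise with cos θ = 8/17, sin θ = -15/17: (4, 0) → (32/17, -60/17); (-1, -1) → (-23/17, 7/17); (2, -3) → (-29/17, -54/17); (-2, -4) → (-76/17, -2/17)
T2 scale by (3, 1): (32/17, -60/17) → (96/17, -60/17); (-23/17, 7/17) → (-69/17, 7/17); (-29/17, -54/17) → (-87/17, -54/17); (-76/17, -2/17) → (-228/17, -2/17)
T3 translate by (4, -5): (96/17, -60/17) → (164/17, -145/17); (-69/17, 7/17) → (-1/17, -78/17); (-87/17, -54/17) → (-19/17, -139/17); (-228/17, -2/17) → (-160/17, -87/17)
T4 scale by (1/2, 2): (164/17, -145/17) → (82/17, -290/17); (-1/17, -78/17) → (-1/34, -156/17); (-19/17, -139/17) → (-19/34, -278/17); (-160/17, -87/17) → (-80/17, -174/17)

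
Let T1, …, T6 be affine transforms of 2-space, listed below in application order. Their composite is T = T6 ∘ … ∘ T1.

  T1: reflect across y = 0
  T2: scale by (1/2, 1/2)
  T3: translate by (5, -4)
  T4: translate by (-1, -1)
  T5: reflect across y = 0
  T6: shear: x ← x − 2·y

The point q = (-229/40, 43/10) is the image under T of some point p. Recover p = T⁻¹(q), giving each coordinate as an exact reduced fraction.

p = (-9/4, -7/5)

T1 = [1 0 0; 0 -1 0; 0 0 1]
T2·T1 = [1/2 0 0; 0 -1/2 0; 0 0 1]
T3·…·T1 = [1/2 0 5; 0 -1/2 -4; 0 0 1]
T4·…·T1 = [1/2 0 4; 0 -1/2 -5; 0 0 1]
T5·…·T1 = [1/2 0 4; 0 1/2 5; 0 0 1]
T6·…·T1 = [1/2 -1 -6; 0 1/2 5; 0 0 1]
det M = 1/4; M⁻¹ = [2 4 -8; 0 2 -10; 0 0 1]
M⁻¹ · (-229/40, 43/10)ᵀ = (-9/4, -7/5)ᵀ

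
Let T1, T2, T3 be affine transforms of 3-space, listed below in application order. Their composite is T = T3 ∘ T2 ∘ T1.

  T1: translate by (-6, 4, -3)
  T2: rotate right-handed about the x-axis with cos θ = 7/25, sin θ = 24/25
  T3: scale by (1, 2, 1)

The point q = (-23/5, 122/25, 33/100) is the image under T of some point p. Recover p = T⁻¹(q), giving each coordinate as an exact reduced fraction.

p = (7/5, -3, 3/4)

T1 = [1 0 0 -6; 0 1 0 4; 0 0 1 -3; 0 0 0 1]
T2·T1 = [1 0 0 -6; 0 7/25 -24/25 4; 0 24/25 7/25 3; 0 0 0 1]
T3·…·T1 = [1 0 0 -6; 0 14/25 -48/25 8; 0 24/25 7/25 3; 0 0 0 1]
det M = 2; M⁻¹ = [1 0 0 6; 0 7/50 24/25 -4; 0 -12/25 7/25 3; 0 0 0 1]
M⁻¹ · (-23/5, 122/25, 33/100)ᵀ = (7/5, -3, 3/4)ᵀ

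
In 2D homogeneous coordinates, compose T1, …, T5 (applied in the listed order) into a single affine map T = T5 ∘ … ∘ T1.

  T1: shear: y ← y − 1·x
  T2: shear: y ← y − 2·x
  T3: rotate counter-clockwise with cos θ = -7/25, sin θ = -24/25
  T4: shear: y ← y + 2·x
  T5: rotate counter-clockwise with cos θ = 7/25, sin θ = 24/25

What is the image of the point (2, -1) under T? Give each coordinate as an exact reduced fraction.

T(p) = (7438/625, -6909/625)

T1 shear: y ← y − 1·x: (2, -1) → (2, -3)
T2 shear: y ← y − 2·x: (2, -3) → (2, -7)
T3 rotate counter-clockwise with cos θ = -7/25, sin θ = -24/25: (2, -7) → (-182/25, 1/25)
T4 shear: y ← y + 2·x: (-182/25, 1/25) → (-182/25, -363/25)
T5 rotate counter-clockwise with cos θ = 7/25, sin θ = 24/25: (-182/25, -363/25) → (7438/625, -6909/625)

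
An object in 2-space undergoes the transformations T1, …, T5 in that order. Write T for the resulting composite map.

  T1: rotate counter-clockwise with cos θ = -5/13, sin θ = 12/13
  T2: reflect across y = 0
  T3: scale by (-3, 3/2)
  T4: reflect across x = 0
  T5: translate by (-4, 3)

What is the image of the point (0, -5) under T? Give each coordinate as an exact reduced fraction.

T1 rotate counter-clockwise with cos θ = -5/13, sin θ = 12/13: (0, -5) → (60/13, 25/13)
T2 reflect across y = 0: (60/13, 25/13) → (60/13, -25/13)
T3 scale by (-3, 3/2): (60/13, -25/13) → (-180/13, -75/26)
T4 reflect across x = 0: (-180/13, -75/26) → (180/13, -75/26)
T5 translate by (-4, 3): (180/13, -75/26) → (128/13, 3/26)

T(p) = (128/13, 3/26)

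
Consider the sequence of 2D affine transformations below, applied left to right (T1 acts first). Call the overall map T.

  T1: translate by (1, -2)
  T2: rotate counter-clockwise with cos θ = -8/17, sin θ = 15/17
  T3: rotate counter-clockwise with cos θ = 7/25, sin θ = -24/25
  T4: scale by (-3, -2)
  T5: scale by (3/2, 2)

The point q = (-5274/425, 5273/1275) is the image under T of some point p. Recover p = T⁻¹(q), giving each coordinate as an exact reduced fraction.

p = (1/4, -2/3)

T1 = [1 0 1; 0 1 -2; 0 0 1]
T2·T1 = [-8/17 -15/17 22/17; 15/17 -8/17 31/17; 0 0 1]
T3·…·T1 = [304/425 -297/425 898/425; 297/425 304/425 -311/425; 0 0 1]
T4·…·T1 = [-912/425 891/425 -2694/425; -594/425 -608/425 622/425; 0 0 1]
T5·…·T1 = [-1368/425 2673/850 -4041/425; -1188/425 -1216/425 1244/425; 0 0 1]
det M = 18; M⁻¹ = [-608/3825 -297/1700 -1; 66/425 -76/425 2; 0 0 1]
M⁻¹ · (-5274/425, 5273/1275)ᵀ = (1/4, -2/3)ᵀ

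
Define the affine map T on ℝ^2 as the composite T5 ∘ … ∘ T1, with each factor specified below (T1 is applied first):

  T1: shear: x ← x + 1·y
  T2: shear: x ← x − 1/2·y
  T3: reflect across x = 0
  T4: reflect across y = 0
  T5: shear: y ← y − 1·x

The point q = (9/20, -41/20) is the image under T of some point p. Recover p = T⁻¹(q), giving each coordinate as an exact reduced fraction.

p = (-5/4, 8/5)

T1 = [1 1 0; 0 1 0; 0 0 1]
T2·T1 = [1 1/2 0; 0 1 0; 0 0 1]
T3·…·T1 = [-1 -1/2 0; 0 1 0; 0 0 1]
T4·…·T1 = [-1 -1/2 0; 0 -1 0; 0 0 1]
T5·…·T1 = [-1 -1/2 0; 1 -1/2 0; 0 0 1]
det M = 1; M⁻¹ = [-1/2 1/2 0; -1 -1 0; 0 0 1]
M⁻¹ · (9/20, -41/20)ᵀ = (-5/4, 8/5)ᵀ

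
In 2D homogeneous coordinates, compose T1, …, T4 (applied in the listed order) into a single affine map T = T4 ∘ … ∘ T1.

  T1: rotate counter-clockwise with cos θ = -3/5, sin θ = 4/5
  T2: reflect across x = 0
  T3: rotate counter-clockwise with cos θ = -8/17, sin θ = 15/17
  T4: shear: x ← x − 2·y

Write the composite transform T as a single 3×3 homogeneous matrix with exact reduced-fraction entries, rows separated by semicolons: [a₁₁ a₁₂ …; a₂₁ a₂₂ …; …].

T1 = [-3/5 -4/5 0; 4/5 -3/5 0; 0 0 1]
T2·T1 = [3/5 4/5 0; 4/5 -3/5 0; 0 0 1]
T3·…·T1 = [-84/85 13/85 0; 13/85 84/85 0; 0 0 1]
T4·…·T1 = [-22/17 -31/17 0; 13/85 84/85 0; 0 0 1]

T = [-22/17 -31/17 0; 13/85 84/85 0; 0 0 1]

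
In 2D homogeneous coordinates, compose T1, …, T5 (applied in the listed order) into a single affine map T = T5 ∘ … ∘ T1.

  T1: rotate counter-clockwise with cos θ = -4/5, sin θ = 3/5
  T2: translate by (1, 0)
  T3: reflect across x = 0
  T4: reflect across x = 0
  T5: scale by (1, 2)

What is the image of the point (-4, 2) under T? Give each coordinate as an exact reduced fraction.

T(p) = (3, -8)

T1 rotate counter-clockwise with cos θ = -4/5, sin θ = 3/5: (-4, 2) → (2, -4)
T2 translate by (1, 0): (2, -4) → (3, -4)
T3 reflect across x = 0: (3, -4) → (-3, -4)
T4 reflect across x = 0: (-3, -4) → (3, -4)
T5 scale by (1, 2): (3, -4) → (3, -8)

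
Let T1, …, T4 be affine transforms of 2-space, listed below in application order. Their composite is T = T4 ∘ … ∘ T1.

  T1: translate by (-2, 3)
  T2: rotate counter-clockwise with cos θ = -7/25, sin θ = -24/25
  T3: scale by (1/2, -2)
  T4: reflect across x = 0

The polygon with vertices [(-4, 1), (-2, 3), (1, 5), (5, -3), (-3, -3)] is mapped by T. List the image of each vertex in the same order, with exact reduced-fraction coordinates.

image vertices: (-69/25, -232/25), (-86/25, -108/25), (-199/50, 64/25), (21/50, 144/25), (-7/10, -48/5)

T1 translate by (-2, 3): (-4, 1) → (-6, 4); (-2, 3) → (-4, 6); (1, 5) → (-1, 8); (5, -3) → (3, 0); (-3, -3) → (-5, 0)
T2 rotate counter-clockwise with cos θ = -7/25, sin θ = -24/25: (-6, 4) → (138/25, 116/25); (-4, 6) → (172/25, 54/25); (-1, 8) → (199/25, -32/25); (3, 0) → (-21/25, -72/25); (-5, 0) → (7/5, 24/5)
T3 scale by (1/2, -2): (138/25, 116/25) → (69/25, -232/25); (172/25, 54/25) → (86/25, -108/25); (199/25, -32/25) → (199/50, 64/25); (-21/25, -72/25) → (-21/50, 144/25); (7/5, 24/5) → (7/10, -48/5)
T4 reflect across x = 0: (69/25, -232/25) → (-69/25, -232/25); (86/25, -108/25) → (-86/25, -108/25); (199/50, 64/25) → (-199/50, 64/25); (-21/50, 144/25) → (21/50, 144/25); (7/10, -48/5) → (-7/10, -48/5)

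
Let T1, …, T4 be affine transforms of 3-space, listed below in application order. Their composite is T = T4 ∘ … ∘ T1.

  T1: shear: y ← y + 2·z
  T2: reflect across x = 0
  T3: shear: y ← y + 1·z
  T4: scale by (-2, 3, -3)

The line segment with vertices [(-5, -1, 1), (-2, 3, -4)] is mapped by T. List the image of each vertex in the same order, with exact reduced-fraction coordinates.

T1 shear: y ← y + 2·z: (-5, -1, 1) → (-5, 1, 1); (-2, 3, -4) → (-2, -5, -4)
T2 reflect across x = 0: (-5, 1, 1) → (5, 1, 1); (-2, -5, -4) → (2, -5, -4)
T3 shear: y ← y + 1·z: (5, 1, 1) → (5, 2, 1); (2, -5, -4) → (2, -9, -4)
T4 scale by (-2, 3, -3): (5, 2, 1) → (-10, 6, -3); (2, -9, -4) → (-4, -27, 12)

image vertices: (-10, 6, -3), (-4, -27, 12)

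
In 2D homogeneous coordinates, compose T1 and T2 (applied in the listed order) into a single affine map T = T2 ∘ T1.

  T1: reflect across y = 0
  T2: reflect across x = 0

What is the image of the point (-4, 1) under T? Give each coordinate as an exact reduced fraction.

T(p) = (4, -1)

T1 reflect across y = 0: (-4, 1) → (-4, -1)
T2 reflect across x = 0: (-4, -1) → (4, -1)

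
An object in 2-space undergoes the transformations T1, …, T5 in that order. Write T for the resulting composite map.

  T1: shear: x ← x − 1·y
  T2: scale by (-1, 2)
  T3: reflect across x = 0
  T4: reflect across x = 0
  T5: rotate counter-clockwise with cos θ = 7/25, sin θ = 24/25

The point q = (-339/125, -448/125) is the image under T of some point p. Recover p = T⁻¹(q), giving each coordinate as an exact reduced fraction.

p = (5, 4/5)

T1 = [1 -1 0; 0 1 0; 0 0 1]
T2·T1 = [-1 1 0; 0 2 0; 0 0 1]
T3·…·T1 = [1 -1 0; 0 2 0; 0 0 1]
T4·…·T1 = [-1 1 0; 0 2 0; 0 0 1]
T5·…·T1 = [-7/25 -41/25 0; -24/25 38/25 0; 0 0 1]
det M = -2; M⁻¹ = [-19/25 -41/50 0; -12/25 7/50 0; 0 0 1]
M⁻¹ · (-339/125, -448/125)ᵀ = (5, 4/5)ᵀ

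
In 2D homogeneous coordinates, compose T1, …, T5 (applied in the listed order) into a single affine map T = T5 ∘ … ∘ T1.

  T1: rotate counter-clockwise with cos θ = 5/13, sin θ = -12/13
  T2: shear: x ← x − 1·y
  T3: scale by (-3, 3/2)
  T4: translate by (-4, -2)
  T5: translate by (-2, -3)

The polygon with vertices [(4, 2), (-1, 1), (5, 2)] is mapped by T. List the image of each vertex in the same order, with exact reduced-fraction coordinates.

image vertices: (-324/13, -122/13), (-48/13, -79/26), (-375/13, -140/13)

T1 rotate counter-clockwise with cos θ = 5/13, sin θ = -12/13: (4, 2) → (44/13, -38/13); (-1, 1) → (7/13, 17/13); (5, 2) → (49/13, -50/13)
T2 shear: x ← x − 1·y: (44/13, -38/13) → (82/13, -38/13); (7/13, 17/13) → (-10/13, 17/13); (49/13, -50/13) → (99/13, -50/13)
T3 scale by (-3, 3/2): (82/13, -38/13) → (-246/13, -57/13); (-10/13, 17/13) → (30/13, 51/26); (99/13, -50/13) → (-297/13, -75/13)
T4 translate by (-4, -2): (-246/13, -57/13) → (-298/13, -83/13); (30/13, 51/26) → (-22/13, -1/26); (-297/13, -75/13) → (-349/13, -101/13)
T5 translate by (-2, -3): (-298/13, -83/13) → (-324/13, -122/13); (-22/13, -1/26) → (-48/13, -79/26); (-349/13, -101/13) → (-375/13, -140/13)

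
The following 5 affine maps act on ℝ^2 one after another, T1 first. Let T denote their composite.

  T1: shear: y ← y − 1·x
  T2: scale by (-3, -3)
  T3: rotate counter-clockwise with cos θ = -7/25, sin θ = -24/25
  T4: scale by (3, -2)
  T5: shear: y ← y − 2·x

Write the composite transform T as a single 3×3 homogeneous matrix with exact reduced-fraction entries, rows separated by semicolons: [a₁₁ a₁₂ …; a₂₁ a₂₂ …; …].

T1 = [1 0 0; -1 1 0; 0 0 1]
T2·T1 = [-3 0 0; 3 -3 0; 0 0 1]
T3·…·T1 = [93/25 -72/25 0; 51/25 21/25 0; 0 0 1]
T4·…·T1 = [279/25 -216/25 0; -102/25 -42/25 0; 0 0 1]
T5·…·T1 = [279/25 -216/25 0; -132/5 78/5 0; 0 0 1]

T = [279/25 -216/25 0; -132/5 78/5 0; 0 0 1]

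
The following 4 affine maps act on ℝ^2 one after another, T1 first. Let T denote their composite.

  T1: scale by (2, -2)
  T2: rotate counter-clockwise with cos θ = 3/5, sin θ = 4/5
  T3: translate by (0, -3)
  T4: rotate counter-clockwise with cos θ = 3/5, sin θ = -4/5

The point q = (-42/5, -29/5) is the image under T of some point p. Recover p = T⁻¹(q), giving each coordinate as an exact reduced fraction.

T1 = [2 0 0; 0 -2 0; 0 0 1]
T2·T1 = [6/5 8/5 0; 8/5 -6/5 0; 0 0 1]
T3·…·T1 = [6/5 8/5 0; 8/5 -6/5 -3; 0 0 1]
T4·…·T1 = [2 0 -12/5; 0 -2 -9/5; 0 0 1]
det M = -4; M⁻¹ = [1/2 0 6/5; 0 -1/2 -9/10; 0 0 1]
M⁻¹ · (-42/5, -29/5)ᵀ = (-3, 2)ᵀ

p = (-3, 2)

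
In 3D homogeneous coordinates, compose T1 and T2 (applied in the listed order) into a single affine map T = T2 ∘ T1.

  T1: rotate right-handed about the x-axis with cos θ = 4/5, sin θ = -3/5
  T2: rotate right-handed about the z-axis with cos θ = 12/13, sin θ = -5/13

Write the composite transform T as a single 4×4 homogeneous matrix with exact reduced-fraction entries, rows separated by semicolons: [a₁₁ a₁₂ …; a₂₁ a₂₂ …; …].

T = [12/13 4/13 3/13 0; -5/13 48/65 36/65 0; 0 -3/5 4/5 0; 0 0 0 1]

T1 = [1 0 0 0; 0 4/5 3/5 0; 0 -3/5 4/5 0; 0 0 0 1]
T2·T1 = [12/13 4/13 3/13 0; -5/13 48/65 36/65 0; 0 -3/5 4/5 0; 0 0 0 1]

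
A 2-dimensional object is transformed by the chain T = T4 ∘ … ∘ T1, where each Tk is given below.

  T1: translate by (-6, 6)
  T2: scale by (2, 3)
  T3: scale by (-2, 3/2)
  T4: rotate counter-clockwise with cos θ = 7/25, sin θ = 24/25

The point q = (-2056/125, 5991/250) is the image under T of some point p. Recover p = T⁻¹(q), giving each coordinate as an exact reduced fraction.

T1 = [1 0 -6; 0 1 6; 0 0 1]
T2·T1 = [2 0 -12; 0 3 18; 0 0 1]
T3·…·T1 = [-4 0 24; 0 9/2 27; 0 0 1]
T4·…·T1 = [-28/25 -108/25 -96/5; -96/25 63/50 153/5; 0 0 1]
det M = -18; M⁻¹ = [-7/100 -6/25 6; -16/75 14/225 -6; 0 0 1]
M⁻¹ · (-2056/125, 5991/250)ᵀ = (7/5, -1)ᵀ

p = (7/5, -1)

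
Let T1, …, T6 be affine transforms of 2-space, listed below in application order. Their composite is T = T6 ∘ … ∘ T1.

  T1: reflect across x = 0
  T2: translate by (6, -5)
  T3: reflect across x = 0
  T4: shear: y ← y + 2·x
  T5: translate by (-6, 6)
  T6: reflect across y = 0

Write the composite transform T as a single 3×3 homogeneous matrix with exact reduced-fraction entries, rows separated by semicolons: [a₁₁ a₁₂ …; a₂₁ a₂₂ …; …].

T1 = [-1 0 0; 0 1 0; 0 0 1]
T2·T1 = [-1 0 6; 0 1 -5; 0 0 1]
T3·…·T1 = [1 0 -6; 0 1 -5; 0 0 1]
T4·…·T1 = [1 0 -6; 2 1 -17; 0 0 1]
T5·…·T1 = [1 0 -12; 2 1 -11; 0 0 1]
T6·…·T1 = [1 0 -12; -2 -1 11; 0 0 1]

T = [1 0 -12; -2 -1 11; 0 0 1]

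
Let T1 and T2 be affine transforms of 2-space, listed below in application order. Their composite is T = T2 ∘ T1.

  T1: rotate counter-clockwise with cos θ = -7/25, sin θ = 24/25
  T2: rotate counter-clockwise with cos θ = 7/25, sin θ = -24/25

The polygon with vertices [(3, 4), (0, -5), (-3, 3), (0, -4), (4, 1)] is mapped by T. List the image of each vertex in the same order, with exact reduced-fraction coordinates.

image vertices: (237/625, 3116/625), (336/125, -527/125), (-2589/625, 573/625), (1344/625, -2108/625), (1772/625, 1871/625)

T1 rotate counter-clockwise with cos θ = -7/25, sin θ = 24/25: (3, 4) → (-117/25, 44/25); (0, -5) → (24/5, 7/5); (-3, 3) → (-51/25, -93/25); (0, -4) → (96/25, 28/25); (4, 1) → (-52/25, 89/25)
T2 rotate counter-clockwise with cos θ = 7/25, sin θ = -24/25: (-117/25, 44/25) → (237/625, 3116/625); (24/5, 7/5) → (336/125, -527/125); (-51/25, -93/25) → (-2589/625, 573/625); (96/25, 28/25) → (1344/625, -2108/625); (-52/25, 89/25) → (1772/625, 1871/625)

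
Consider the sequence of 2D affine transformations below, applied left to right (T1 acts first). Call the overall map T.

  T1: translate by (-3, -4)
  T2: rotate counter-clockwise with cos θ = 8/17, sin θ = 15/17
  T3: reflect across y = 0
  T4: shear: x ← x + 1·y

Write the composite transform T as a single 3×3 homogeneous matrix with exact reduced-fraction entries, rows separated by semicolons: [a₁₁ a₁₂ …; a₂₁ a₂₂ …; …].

T1 = [1 0 -3; 0 1 -4; 0 0 1]
T2·T1 = [8/17 -15/17 36/17; 15/17 8/17 -77/17; 0 0 1]
T3·…·T1 = [8/17 -15/17 36/17; -15/17 -8/17 77/17; 0 0 1]
T4·…·T1 = [-7/17 -23/17 113/17; -15/17 -8/17 77/17; 0 0 1]

T = [-7/17 -23/17 113/17; -15/17 -8/17 77/17; 0 0 1]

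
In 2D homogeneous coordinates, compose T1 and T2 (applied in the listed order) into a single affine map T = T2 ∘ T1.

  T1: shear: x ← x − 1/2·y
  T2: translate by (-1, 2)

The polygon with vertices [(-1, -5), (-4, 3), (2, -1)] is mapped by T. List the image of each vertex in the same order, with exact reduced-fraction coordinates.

T1 shear: x ← x − 1/2·y: (-1, -5) → (3/2, -5); (-4, 3) → (-11/2, 3); (2, -1) → (5/2, -1)
T2 translate by (-1, 2): (3/2, -5) → (1/2, -3); (-11/2, 3) → (-13/2, 5); (5/2, -1) → (3/2, 1)

image vertices: (1/2, -3), (-13/2, 5), (3/2, 1)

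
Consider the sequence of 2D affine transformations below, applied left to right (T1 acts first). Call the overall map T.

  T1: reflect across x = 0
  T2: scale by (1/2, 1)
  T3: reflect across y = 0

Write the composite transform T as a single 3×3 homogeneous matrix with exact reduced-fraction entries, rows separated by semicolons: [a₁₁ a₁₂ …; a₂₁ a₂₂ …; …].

T = [-1/2 0 0; 0 -1 0; 0 0 1]

T1 = [-1 0 0; 0 1 0; 0 0 1]
T2·T1 = [-1/2 0 0; 0 1 0; 0 0 1]
T3·…·T1 = [-1/2 0 0; 0 -1 0; 0 0 1]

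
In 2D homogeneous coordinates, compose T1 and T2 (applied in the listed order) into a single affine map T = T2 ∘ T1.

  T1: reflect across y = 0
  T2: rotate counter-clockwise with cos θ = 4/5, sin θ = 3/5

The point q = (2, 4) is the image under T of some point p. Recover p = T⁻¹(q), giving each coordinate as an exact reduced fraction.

p = (4, -2)

T1 = [1 0 0; 0 -1 0; 0 0 1]
T2·T1 = [4/5 3/5 0; 3/5 -4/5 0; 0 0 1]
det M = -1; M⁻¹ = [4/5 3/5 0; 3/5 -4/5 0; 0 0 1]
M⁻¹ · (2, 4)ᵀ = (4, -2)ᵀ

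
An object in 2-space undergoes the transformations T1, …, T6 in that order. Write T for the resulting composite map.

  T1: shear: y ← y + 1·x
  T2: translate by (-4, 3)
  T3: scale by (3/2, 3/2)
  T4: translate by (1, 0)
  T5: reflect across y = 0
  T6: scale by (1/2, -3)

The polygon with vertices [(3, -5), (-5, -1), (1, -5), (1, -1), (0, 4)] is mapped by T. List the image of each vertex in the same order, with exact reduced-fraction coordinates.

image vertices: (-1/4, 9/2), (-25/4, -27/2), (-7/4, -9/2), (-7/4, 27/2), (-5/2, 63/2)

T1 shear: y ← y + 1·x: (3, -5) → (3, -2); (-5, -1) → (-5, -6); (1, -5) → (1, -4); (1, -1) → (1, 0); (0, 4) → (0, 4)
T2 translate by (-4, 3): (3, -2) → (-1, 1); (-5, -6) → (-9, -3); (1, -4) → (-3, -1); (1, 0) → (-3, 3); (0, 4) → (-4, 7)
T3 scale by (3/2, 3/2): (-1, 1) → (-3/2, 3/2); (-9, -3) → (-27/2, -9/2); (-3, -1) → (-9/2, -3/2); (-3, 3) → (-9/2, 9/2); (-4, 7) → (-6, 21/2)
T4 translate by (1, 0): (-3/2, 3/2) → (-1/2, 3/2); (-27/2, -9/2) → (-25/2, -9/2); (-9/2, -3/2) → (-7/2, -3/2); (-9/2, 9/2) → (-7/2, 9/2); (-6, 21/2) → (-5, 21/2)
T5 reflect across y = 0: (-1/2, 3/2) → (-1/2, -3/2); (-25/2, -9/2) → (-25/2, 9/2); (-7/2, -3/2) → (-7/2, 3/2); (-7/2, 9/2) → (-7/2, -9/2); (-5, 21/2) → (-5, -21/2)
T6 scale by (1/2, -3): (-1/2, -3/2) → (-1/4, 9/2); (-25/2, 9/2) → (-25/4, -27/2); (-7/2, 3/2) → (-7/4, -9/2); (-7/2, -9/2) → (-7/4, 27/2); (-5, -21/2) → (-5/2, 63/2)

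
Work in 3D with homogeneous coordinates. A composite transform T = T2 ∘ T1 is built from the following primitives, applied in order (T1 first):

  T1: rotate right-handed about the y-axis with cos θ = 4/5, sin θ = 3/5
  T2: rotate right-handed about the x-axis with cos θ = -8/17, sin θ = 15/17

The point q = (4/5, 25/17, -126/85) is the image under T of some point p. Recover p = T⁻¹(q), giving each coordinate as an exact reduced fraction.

T1 = [4/5 0 3/5 0; 0 1 0 0; -3/5 0 4/5 0; 0 0 0 1]
T2·T1 = [4/5 0 3/5 0; 9/17 -8/17 -12/17 0; 24/85 15/17 -32/85 0; 0 0 0 1]
det M = 1; M⁻¹ = [4/5 9/17 24/85 0; 0 -8/17 15/17 0; 3/5 -12/17 -32/85 0; 0 0 0 1]
M⁻¹ · (4/5, 25/17, -126/85)ᵀ = (1, -2, 0)ᵀ

p = (1, -2, 0)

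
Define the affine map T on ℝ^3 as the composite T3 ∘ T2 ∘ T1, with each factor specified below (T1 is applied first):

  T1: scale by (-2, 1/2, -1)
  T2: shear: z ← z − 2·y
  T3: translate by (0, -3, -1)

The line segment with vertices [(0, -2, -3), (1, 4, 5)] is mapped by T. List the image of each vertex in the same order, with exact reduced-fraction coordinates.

image vertices: (0, -4, 4), (-2, -1, -10)

T1 scale by (-2, 1/2, -1): (0, -2, -3) → (0, -1, 3); (1, 4, 5) → (-2, 2, -5)
T2 shear: z ← z − 2·y: (0, -1, 3) → (0, -1, 5); (-2, 2, -5) → (-2, 2, -9)
T3 translate by (0, -3, -1): (0, -1, 5) → (0, -4, 4); (-2, 2, -9) → (-2, -1, -10)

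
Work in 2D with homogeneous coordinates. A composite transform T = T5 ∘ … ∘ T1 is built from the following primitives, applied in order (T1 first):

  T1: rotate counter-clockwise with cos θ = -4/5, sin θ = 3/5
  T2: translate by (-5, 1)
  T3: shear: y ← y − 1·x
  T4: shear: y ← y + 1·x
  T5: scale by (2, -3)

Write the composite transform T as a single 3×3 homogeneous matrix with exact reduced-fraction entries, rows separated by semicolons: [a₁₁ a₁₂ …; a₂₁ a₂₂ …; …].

T = [-8/5 -6/5 -10; -9/5 12/5 -3; 0 0 1]

T1 = [-4/5 -3/5 0; 3/5 -4/5 0; 0 0 1]
T2·T1 = [-4/5 -3/5 -5; 3/5 -4/5 1; 0 0 1]
T3·…·T1 = [-4/5 -3/5 -5; 7/5 -1/5 6; 0 0 1]
T4·…·T1 = [-4/5 -3/5 -5; 3/5 -4/5 1; 0 0 1]
T5·…·T1 = [-8/5 -6/5 -10; -9/5 12/5 -3; 0 0 1]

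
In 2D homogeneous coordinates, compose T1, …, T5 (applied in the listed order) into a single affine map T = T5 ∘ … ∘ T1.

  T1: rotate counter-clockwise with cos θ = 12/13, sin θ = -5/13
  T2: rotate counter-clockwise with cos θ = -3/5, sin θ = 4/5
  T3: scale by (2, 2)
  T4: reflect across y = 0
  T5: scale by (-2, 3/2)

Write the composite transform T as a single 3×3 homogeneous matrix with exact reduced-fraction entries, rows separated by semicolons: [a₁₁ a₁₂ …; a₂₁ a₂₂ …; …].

T1 = [12/13 5/13 0; -5/13 12/13 0; 0 0 1]
T2·T1 = [-16/65 -63/65 0; 63/65 -16/65 0; 0 0 1]
T3·…·T1 = [-32/65 -126/65 0; 126/65 -32/65 0; 0 0 1]
T4·…·T1 = [-32/65 -126/65 0; -126/65 32/65 0; 0 0 1]
T5·…·T1 = [64/65 252/65 0; -189/65 48/65 0; 0 0 1]

T = [64/65 252/65 0; -189/65 48/65 0; 0 0 1]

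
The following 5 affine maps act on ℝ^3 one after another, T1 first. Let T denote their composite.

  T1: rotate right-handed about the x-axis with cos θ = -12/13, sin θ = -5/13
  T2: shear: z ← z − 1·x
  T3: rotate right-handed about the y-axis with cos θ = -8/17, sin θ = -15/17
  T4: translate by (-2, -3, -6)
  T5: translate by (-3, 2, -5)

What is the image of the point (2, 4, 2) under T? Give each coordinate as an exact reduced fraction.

T1 rotate right-handed about the x-axis with cos θ = -12/13, sin θ = -5/13: (2, 4, 2) → (2, -38/13, -44/13)
T2 shear: z ← z − 1·x: (2, -38/13, -44/13) → (2, -38/13, -70/13)
T3 rotate right-handed about the y-axis with cos θ = -8/17, sin θ = -15/17: (2, -38/13, -70/13) → (842/221, -38/13, 950/221)
T4 translate by (-2, -3, -6): (842/221, -38/13, 950/221) → (400/221, -77/13, -376/221)
T5 translate by (-3, 2, -5): (400/221, -77/13, -376/221) → (-263/221, -51/13, -1481/221)

T(p) = (-263/221, -51/13, -1481/221)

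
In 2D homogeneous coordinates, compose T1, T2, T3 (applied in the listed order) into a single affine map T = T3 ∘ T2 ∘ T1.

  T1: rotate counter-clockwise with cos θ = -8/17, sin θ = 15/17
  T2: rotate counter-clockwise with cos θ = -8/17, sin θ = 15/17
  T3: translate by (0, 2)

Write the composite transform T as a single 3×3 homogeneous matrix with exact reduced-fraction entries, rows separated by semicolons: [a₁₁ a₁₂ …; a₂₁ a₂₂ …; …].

T = [-161/289 240/289 0; -240/289 -161/289 2; 0 0 1]

T1 = [-8/17 -15/17 0; 15/17 -8/17 0; 0 0 1]
T2·T1 = [-161/289 240/289 0; -240/289 -161/289 0; 0 0 1]
T3·…·T1 = [-161/289 240/289 0; -240/289 -161/289 2; 0 0 1]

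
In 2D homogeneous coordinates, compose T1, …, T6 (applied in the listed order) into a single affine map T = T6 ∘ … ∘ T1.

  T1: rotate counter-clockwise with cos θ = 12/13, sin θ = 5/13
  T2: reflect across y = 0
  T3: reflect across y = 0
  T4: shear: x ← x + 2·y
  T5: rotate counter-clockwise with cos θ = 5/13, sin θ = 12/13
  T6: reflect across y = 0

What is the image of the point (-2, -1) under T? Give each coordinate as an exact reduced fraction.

T1 rotate counter-clockwise with cos θ = 12/13, sin θ = 5/13: (-2, -1) → (-19/13, -22/13)
T2 reflect across y = 0: (-19/13, -22/13) → (-19/13, 22/13)
T3 reflect across y = 0: (-19/13, 22/13) → (-19/13, -22/13)
T4 shear: x ← x + 2·y: (-19/13, -22/13) → (-63/13, -22/13)
T5 rotate counter-clockwise with cos θ = 5/13, sin θ = 12/13: (-63/13, -22/13) → (-51/169, -866/169)
T6 reflect across y = 0: (-51/169, -866/169) → (-51/169, 866/169)

T(p) = (-51/169, 866/169)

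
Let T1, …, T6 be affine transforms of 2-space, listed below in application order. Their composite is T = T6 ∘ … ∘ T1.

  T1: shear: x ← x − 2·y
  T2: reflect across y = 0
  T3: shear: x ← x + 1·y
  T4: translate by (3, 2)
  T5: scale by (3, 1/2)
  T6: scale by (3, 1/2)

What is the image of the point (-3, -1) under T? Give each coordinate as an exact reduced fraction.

T1 shear: x ← x − 2·y: (-3, -1) → (-1, -1)
T2 reflect across y = 0: (-1, -1) → (-1, 1)
T3 shear: x ← x + 1·y: (-1, 1) → (0, 1)
T4 translate by (3, 2): (0, 1) → (3, 3)
T5 scale by (3, 1/2): (3, 3) → (9, 3/2)
T6 scale by (3, 1/2): (9, 3/2) → (27, 3/4)

T(p) = (27, 3/4)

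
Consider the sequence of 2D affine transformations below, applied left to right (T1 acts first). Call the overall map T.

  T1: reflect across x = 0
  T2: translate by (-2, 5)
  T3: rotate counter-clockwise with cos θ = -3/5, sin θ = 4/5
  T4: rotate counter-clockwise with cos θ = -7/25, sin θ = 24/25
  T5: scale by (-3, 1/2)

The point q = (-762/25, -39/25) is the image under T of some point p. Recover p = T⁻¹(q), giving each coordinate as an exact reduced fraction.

p = (8/5, 5)

T1 = [-1 0 0; 0 1 0; 0 0 1]
T2·T1 = [-1 0 -2; 0 1 5; 0 0 1]
T3·…·T1 = [3/5 -4/5 -14/5; -4/5 -3/5 -23/5; 0 0 1]
T4·…·T1 = [3/5 4/5 26/5; 4/5 -3/5 -7/5; 0 0 1]
T5·…·T1 = [-9/5 -12/5 -78/5; 2/5 -3/10 -7/10; 0 0 1]
det M = 3/2; M⁻¹ = [-1/5 8/5 -2; -4/15 -6/5 -5; 0 0 1]
M⁻¹ · (-762/25, -39/25)ᵀ = (8/5, 5)ᵀ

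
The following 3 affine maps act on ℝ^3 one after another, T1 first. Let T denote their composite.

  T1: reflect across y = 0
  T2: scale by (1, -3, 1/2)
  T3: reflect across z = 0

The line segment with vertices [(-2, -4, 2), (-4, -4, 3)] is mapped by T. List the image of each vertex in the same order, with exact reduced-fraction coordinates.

image vertices: (-2, -12, -1), (-4, -12, -3/2)

T1 reflect across y = 0: (-2, -4, 2) → (-2, 4, 2); (-4, -4, 3) → (-4, 4, 3)
T2 scale by (1, -3, 1/2): (-2, 4, 2) → (-2, -12, 1); (-4, 4, 3) → (-4, -12, 3/2)
T3 reflect across z = 0: (-2, -12, 1) → (-2, -12, -1); (-4, -12, 3/2) → (-4, -12, -3/2)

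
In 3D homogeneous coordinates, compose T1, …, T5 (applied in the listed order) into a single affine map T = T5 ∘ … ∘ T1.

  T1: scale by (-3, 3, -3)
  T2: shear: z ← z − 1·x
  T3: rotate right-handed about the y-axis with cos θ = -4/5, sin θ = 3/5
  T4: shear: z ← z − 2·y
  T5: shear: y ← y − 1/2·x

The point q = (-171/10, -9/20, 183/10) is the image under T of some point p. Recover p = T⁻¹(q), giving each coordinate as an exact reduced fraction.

T1 = [-3 0 0 0; 0 3 0 0; 0 0 -3 0; 0 0 0 1]
T2·T1 = [-3 0 0 0; 0 3 0 0; 3 0 -3 0; 0 0 0 1]
T3·…·T1 = [21/5 0 -9/5 0; 0 3 0 0; -3/5 0 12/5 0; 0 0 0 1]
T4·…·T1 = [21/5 0 -9/5 0; 0 3 0 0; -3/5 -6 12/5 0; 0 0 0 1]
T5·…·T1 = [21/5 0 -9/5 0; -21/10 3 9/10 0; -3/5 -6 12/5 0; 0 0 0 1]
det M = 27; M⁻¹ = [7/15 2/5 1/5 0; 1/6 1/3 0 0; 8/15 14/15 7/15 0; 0 0 0 1]
M⁻¹ · (-171/10, -9/20, 183/10)ᵀ = (-9/2, -3, -1)ᵀ

p = (-9/2, -3, -1)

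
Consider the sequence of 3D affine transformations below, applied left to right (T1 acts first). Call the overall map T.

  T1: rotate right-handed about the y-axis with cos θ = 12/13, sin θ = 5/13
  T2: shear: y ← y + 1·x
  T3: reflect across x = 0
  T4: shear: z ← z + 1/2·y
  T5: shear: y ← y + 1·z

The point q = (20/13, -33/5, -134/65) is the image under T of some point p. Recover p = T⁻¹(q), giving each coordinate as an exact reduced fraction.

p = (-3/2, -3, -2/5)

T1 = [12/13 0 5/13 0; 0 1 0 0; -5/13 0 12/13 0; 0 0 0 1]
T2·T1 = [12/13 0 5/13 0; 12/13 1 5/13 0; -5/13 0 12/13 0; 0 0 0 1]
T3·…·T1 = [-12/13 0 -5/13 0; 12/13 1 5/13 0; -5/13 0 12/13 0; 0 0 0 1]
T4·…·T1 = [-12/13 0 -5/13 0; 12/13 1 5/13 0; 1/13 1/2 29/26 0; 0 0 0 1]
T5·…·T1 = [-12/13 0 -5/13 0; 1 3/2 3/2 0; 1/13 1/2 29/26 0; 0 0 0 1]
det M = -1; M⁻¹ = [-12/13 5/26 -15/26 0; 1 1 -1 0; -5/13 -6/13 18/13 0; 0 0 0 1]
M⁻¹ · (20/13, -33/5, -134/65)ᵀ = (-3/2, -3, -2/5)ᵀ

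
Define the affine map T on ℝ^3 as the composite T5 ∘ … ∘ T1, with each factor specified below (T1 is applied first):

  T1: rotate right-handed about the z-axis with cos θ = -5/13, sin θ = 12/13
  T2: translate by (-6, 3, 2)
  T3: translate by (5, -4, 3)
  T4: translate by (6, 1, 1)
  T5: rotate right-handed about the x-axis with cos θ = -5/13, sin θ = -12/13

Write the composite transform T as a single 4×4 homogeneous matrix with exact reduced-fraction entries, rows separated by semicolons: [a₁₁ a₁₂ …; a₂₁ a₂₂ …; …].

T1 = [-5/13 -12/13 0 0; 12/13 -5/13 0 0; 0 0 1 0; 0 0 0 1]
T2·T1 = [-5/13 -12/13 0 -6; 12/13 -5/13 0 3; 0 0 1 2; 0 0 0 1]
T3·…·T1 = [-5/13 -12/13 0 -1; 12/13 -5/13 0 -1; 0 0 1 5; 0 0 0 1]
T4·…·T1 = [-5/13 -12/13 0 5; 12/13 -5/13 0 0; 0 0 1 6; 0 0 0 1]
T5·…·T1 = [-5/13 -12/13 0 5; -60/169 25/169 12/13 72/13; -144/169 60/169 -5/13 -30/13; 0 0 0 1]

T = [-5/13 -12/13 0 5; -60/169 25/169 12/13 72/13; -144/169 60/169 -5/13 -30/13; 0 0 0 1]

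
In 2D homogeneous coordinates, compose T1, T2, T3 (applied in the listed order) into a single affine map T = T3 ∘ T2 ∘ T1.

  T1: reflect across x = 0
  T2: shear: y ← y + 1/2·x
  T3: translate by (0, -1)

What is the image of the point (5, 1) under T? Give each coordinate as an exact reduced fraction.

T1 reflect across x = 0: (5, 1) → (-5, 1)
T2 shear: y ← y + 1/2·x: (-5, 1) → (-5, -3/2)
T3 translate by (0, -1): (-5, -3/2) → (-5, -5/2)

T(p) = (-5, -5/2)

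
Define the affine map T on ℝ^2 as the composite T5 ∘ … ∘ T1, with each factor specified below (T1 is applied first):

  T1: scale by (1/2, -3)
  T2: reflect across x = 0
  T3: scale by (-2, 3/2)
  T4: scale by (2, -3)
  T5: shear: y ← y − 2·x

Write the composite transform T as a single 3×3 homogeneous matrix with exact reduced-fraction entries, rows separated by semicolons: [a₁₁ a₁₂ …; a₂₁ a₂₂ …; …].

T = [2 0 0; -4 27/2 0; 0 0 1]

T1 = [1/2 0 0; 0 -3 0; 0 0 1]
T2·T1 = [-1/2 0 0; 0 -3 0; 0 0 1]
T3·…·T1 = [1 0 0; 0 -9/2 0; 0 0 1]
T4·…·T1 = [2 0 0; 0 27/2 0; 0 0 1]
T5·…·T1 = [2 0 0; -4 27/2 0; 0 0 1]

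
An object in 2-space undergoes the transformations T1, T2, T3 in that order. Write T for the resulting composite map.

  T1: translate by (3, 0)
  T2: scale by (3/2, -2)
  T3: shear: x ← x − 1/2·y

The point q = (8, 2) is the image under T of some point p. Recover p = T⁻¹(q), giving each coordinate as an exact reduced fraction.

T1 = [1 0 3; 0 1 0; 0 0 1]
T2·T1 = [3/2 0 9/2; 0 -2 0; 0 0 1]
T3·…·T1 = [3/2 1 9/2; 0 -2 0; 0 0 1]
det M = -3; M⁻¹ = [2/3 1/3 -3; 0 -1/2 0; 0 0 1]
M⁻¹ · (8, 2)ᵀ = (3, -1)ᵀ

p = (3, -1)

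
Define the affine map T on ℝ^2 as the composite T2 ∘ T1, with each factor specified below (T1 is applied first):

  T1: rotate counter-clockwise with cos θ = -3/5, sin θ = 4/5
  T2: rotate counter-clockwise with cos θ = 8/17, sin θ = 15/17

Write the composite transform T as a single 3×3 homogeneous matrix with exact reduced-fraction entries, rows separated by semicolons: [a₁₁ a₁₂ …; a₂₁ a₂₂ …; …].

T1 = [-3/5 -4/5 0; 4/5 -3/5 0; 0 0 1]
T2·T1 = [-84/85 13/85 0; -13/85 -84/85 0; 0 0 1]

T = [-84/85 13/85 0; -13/85 -84/85 0; 0 0 1]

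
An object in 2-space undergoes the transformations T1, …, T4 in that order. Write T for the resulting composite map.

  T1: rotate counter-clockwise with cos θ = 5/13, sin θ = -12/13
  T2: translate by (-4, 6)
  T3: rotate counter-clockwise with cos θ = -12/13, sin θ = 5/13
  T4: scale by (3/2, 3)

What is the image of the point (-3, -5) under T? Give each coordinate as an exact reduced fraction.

T1 rotate counter-clockwise with cos θ = 5/13, sin θ = -12/13: (-3, -5) → (-75/13, 11/13)
T2 translate by (-4, 6): (-75/13, 11/13) → (-127/13, 89/13)
T3 rotate counter-clockwise with cos θ = -12/13, sin θ = 5/13: (-127/13, 89/13) → (83/13, -131/13)
T4 scale by (3/2, 3): (83/13, -131/13) → (249/26, -393/13)

T(p) = (249/26, -393/13)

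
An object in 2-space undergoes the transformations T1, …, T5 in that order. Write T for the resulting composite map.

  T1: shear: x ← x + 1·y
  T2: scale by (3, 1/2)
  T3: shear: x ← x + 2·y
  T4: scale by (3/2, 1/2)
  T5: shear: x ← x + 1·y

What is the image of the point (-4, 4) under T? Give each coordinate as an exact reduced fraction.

T1 shear: x ← x + 1·y: (-4, 4) → (0, 4)
T2 scale by (3, 1/2): (0, 4) → (0, 2)
T3 shear: x ← x + 2·y: (0, 2) → (4, 2)
T4 scale by (3/2, 1/2): (4, 2) → (6, 1)
T5 shear: x ← x + 1·y: (6, 1) → (7, 1)

T(p) = (7, 1)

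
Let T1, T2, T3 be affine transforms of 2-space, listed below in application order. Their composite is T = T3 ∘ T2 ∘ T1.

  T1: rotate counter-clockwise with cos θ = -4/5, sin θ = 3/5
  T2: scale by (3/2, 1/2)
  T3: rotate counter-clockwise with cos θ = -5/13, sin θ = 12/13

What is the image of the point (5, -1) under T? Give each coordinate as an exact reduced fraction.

T(p) = (27/130, -707/130)

T1 rotate counter-clockwise with cos θ = -4/5, sin θ = 3/5: (5, -1) → (-17/5, 19/5)
T2 scale by (3/2, 1/2): (-17/5, 19/5) → (-51/10, 19/10)
T3 rotate counter-clockwise with cos θ = -5/13, sin θ = 12/13: (-51/10, 19/10) → (27/130, -707/130)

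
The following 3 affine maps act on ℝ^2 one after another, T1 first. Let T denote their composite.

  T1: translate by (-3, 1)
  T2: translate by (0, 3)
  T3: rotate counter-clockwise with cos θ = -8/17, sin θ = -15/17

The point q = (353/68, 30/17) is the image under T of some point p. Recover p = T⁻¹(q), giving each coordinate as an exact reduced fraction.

T1 = [1 0 -3; 0 1 1; 0 0 1]
T2·T1 = [1 0 -3; 0 1 4; 0 0 1]
T3·…·T1 = [-8/17 15/17 84/17; -15/17 -8/17 13/17; 0 0 1]
det M = 1; M⁻¹ = [-8/17 -15/17 3; 15/17 -8/17 -4; 0 0 1]
M⁻¹ · (353/68, 30/17)ᵀ = (-1, -1/4)ᵀ

p = (-1, -1/4)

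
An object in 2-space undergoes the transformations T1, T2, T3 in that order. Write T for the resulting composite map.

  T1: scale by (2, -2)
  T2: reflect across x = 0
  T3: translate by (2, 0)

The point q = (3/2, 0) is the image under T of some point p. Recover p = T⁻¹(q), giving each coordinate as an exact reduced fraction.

T1 = [2 0 0; 0 -2 0; 0 0 1]
T2·T1 = [-2 0 0; 0 -2 0; 0 0 1]
T3·…·T1 = [-2 0 2; 0 -2 0; 0 0 1]
det M = 4; M⁻¹ = [-1/2 0 1; 0 -1/2 0; 0 0 1]
M⁻¹ · (3/2, 0)ᵀ = (1/4, 0)ᵀ

p = (1/4, 0)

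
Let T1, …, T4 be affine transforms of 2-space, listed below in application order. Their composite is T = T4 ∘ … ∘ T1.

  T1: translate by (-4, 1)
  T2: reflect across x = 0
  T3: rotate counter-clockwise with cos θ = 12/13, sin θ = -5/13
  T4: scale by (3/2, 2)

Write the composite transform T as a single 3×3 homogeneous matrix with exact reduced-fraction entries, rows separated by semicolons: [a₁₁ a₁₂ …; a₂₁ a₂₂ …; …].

T = [-18/13 15/26 159/26; 10/13 24/13 -16/13; 0 0 1]

T1 = [1 0 -4; 0 1 1; 0 0 1]
T2·T1 = [-1 0 4; 0 1 1; 0 0 1]
T3·…·T1 = [-12/13 5/13 53/13; 5/13 12/13 -8/13; 0 0 1]
T4·…·T1 = [-18/13 15/26 159/26; 10/13 24/13 -16/13; 0 0 1]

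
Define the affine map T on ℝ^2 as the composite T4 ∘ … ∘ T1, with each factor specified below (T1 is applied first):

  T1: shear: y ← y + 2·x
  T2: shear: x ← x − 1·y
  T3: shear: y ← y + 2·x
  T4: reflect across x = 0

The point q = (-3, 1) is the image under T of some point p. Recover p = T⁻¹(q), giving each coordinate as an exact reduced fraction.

p = (-2, -1)

T1 = [1 0 0; 2 1 0; 0 0 1]
T2·T1 = [-1 -1 0; 2 1 0; 0 0 1]
T3·…·T1 = [-1 -1 0; 0 -1 0; 0 0 1]
T4·…·T1 = [1 1 0; 0 -1 0; 0 0 1]
det M = -1; M⁻¹ = [1 1 0; 0 -1 0; 0 0 1]
M⁻¹ · (-3, 1)ᵀ = (-2, -1)ᵀ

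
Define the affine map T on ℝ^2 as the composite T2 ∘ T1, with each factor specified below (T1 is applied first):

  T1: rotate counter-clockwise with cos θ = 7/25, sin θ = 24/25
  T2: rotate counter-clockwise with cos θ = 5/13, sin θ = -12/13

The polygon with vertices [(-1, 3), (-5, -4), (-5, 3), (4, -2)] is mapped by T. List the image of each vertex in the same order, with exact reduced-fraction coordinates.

T1 rotate counter-clockwise with cos θ = 7/25, sin θ = 24/25: (-1, 3) → (-79/25, -3/25); (-5, -4) → (61/25, -148/25); (-5, 3) → (-107/25, -99/25); (4, -2) → (76/25, 82/25)
T2 rotate counter-clockwise with cos θ = 5/13, sin θ = -12/13: (-79/25, -3/25) → (-431/325, 933/325); (61/25, -148/25) → (-1471/325, -1472/325); (-107/25, -99/25) → (-1723/325, 789/325); (76/25, 82/25) → (1364/325, -502/325)

image vertices: (-431/325, 933/325), (-1471/325, -1472/325), (-1723/325, 789/325), (1364/325, -502/325)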